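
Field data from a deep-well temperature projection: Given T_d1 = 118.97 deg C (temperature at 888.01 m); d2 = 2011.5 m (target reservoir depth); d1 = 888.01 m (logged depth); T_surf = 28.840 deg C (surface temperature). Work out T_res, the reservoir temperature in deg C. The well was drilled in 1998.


Step 1: grad = (T_d1 - T_surf)/d1 * 1000 = (118.97 - 28.84)/888.01 * 1000 = 101.4966 deg C/km
Step 2: T_res = T_surf + grad*d2/1000 = 28.84 + 101.4966*2011.5/1000 = 233.00 deg C
T_res = 233.00 deg C


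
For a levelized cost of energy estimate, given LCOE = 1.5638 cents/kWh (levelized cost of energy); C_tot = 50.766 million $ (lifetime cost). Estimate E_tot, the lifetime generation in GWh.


E_tot = C_tot / LCOE * 100
E_tot = 50.766 / 1.5638 * 100
E_tot = 3246.3 GWh


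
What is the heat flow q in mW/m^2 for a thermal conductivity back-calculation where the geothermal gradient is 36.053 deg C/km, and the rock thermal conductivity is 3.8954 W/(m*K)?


q = k * grad / 1000
q = 3.8954 * 36.053 / 1000
q = 0.1404409 W/m^2
Convert: 0.1404409 W/m^2 * 1000.0 = 140.44 mW/m^2
q = 140.44 mW/m^2


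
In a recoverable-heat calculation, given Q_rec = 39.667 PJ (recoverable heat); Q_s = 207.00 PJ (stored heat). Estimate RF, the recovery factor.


RF = Q_rec / Q_s
RF = 39.667 / 207.00
RF = 0.19163


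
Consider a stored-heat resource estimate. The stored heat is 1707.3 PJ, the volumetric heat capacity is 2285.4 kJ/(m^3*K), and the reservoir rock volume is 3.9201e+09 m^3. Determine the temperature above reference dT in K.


dT = Q_s * 1e12 / (Vr * rhoc)
dT = 1707.3 * 1e12 / (3.9201e+09 * 2285.4)
dT = 190.57 K


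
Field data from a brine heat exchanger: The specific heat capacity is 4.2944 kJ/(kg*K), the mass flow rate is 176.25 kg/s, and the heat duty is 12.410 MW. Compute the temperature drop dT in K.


dT = Q * 1000 / (mdot * cp)
dT = 12.410 * 1000 / (176.25 * 4.2944)
dT = 16.396 K


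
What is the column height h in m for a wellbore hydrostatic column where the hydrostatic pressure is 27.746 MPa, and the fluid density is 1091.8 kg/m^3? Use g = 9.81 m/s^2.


h = P * 1e6 / (g * rho)
h = 27.746 * 1e6 / (9.81 * 1091.8)
h = 2590.5 m


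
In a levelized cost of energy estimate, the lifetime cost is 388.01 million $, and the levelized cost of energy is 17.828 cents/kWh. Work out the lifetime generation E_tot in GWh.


E_tot = C_tot / LCOE * 100
E_tot = 388.01 / 17.828 * 100
E_tot = 2176.4 GWh


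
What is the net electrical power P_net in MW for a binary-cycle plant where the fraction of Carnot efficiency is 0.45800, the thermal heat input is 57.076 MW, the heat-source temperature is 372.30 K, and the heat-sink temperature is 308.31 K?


Step 1: eta = (1 - Tc/Th)*f = (1 - 308.31/372.3)*0.458 = 0.07871990
Step 2: P_net = eta * Q_in = 0.07871990 * 57.076 = 4.4930 MW
P_net = 4.4930 MW


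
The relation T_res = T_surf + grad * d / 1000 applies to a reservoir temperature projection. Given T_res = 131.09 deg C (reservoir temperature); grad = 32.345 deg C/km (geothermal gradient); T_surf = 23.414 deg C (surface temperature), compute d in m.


d = (T_res - T_surf) / grad * 1000
d = (131.09 - 23.414) / 32.345 * 1000
d = 3329.0 m


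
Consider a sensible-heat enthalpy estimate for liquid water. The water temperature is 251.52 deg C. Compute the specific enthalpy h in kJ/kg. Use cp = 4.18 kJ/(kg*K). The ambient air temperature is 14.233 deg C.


h = cp * T
h = 4.18 * 251.52
h = 1051.4 kJ/kg


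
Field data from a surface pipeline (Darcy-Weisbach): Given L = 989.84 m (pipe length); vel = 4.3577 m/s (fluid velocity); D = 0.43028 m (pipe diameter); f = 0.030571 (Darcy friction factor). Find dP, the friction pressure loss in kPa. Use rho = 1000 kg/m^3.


dP = f * (L/D) * (rho*vel^2/2) / 1000
dP = 0.030571 * (989.84/0.43028) * (1000*4.3577^2/2) / 1000
dP = 667.74 kPa


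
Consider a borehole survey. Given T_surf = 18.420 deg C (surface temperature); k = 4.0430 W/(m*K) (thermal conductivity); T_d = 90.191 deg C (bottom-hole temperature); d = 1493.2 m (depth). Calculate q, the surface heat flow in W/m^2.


Step 1: grad = (T_d - T_surf)/d * 1000 = (90.191 - 18.42)/1493.2 * 1000 = 48.06523 deg C/km
Step 2: q = k * grad / 1000 = 4.043 * 48.06523 / 1000 = 0.19433 W/m^2
q = 0.19433 W/m^2


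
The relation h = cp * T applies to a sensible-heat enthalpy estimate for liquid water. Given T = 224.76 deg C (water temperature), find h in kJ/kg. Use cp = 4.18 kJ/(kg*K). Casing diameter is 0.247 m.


h = cp * T
h = 4.18 * 224.76
h = 939.50 kJ/kg


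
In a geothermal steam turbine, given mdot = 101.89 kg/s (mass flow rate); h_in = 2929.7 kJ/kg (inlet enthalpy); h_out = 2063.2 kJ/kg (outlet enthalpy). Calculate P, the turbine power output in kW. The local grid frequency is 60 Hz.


P = mdot * (h_in - h_out) / 1000
P = 101.89 * (2929.7 - 2063.2) / 1000
P = 88.28768 MW
Convert: 88.28768 MW * 1000.0 = 88288 kW
P = 88288 kW


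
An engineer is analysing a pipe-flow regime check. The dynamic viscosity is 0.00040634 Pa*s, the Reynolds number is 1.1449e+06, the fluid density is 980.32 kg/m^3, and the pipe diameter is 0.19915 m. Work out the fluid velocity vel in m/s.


vel = Re * mu / (rho * D)
vel = 1.1449e+06 * 0.00040634 / (980.32 * 0.19915)
vel = 2.3829 m/s


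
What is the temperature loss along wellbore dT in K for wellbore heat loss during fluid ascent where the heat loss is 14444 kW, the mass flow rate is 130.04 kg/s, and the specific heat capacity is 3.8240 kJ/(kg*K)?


dT = Q_loss / (mdot * cp)
dT = 14444 / (130.04 * 3.8240)
dT = 29.046 K


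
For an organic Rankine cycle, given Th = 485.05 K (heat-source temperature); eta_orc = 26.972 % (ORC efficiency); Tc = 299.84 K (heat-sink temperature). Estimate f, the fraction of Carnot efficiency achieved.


f = (eta_orc/100) / (1 - Tc/Th)
f = (26.972/100) / (1 - 299.84/485.05)
f = 0.70637


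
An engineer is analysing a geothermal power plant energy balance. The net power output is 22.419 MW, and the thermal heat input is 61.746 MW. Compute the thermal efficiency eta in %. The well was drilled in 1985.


eta = W_net / Q_in * 100
eta = 22.419 / 61.746 * 100
eta = 36.308 %


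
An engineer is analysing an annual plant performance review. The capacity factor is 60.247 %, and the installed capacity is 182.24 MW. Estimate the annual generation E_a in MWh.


E_a = CF / 100 * cap * 8760
E_a = 60.247 / 100 * 182.24 * 8760
E_a = 9.6180e+05 MWh


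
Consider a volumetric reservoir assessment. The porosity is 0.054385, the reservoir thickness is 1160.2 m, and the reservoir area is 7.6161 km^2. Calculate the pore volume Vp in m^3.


Vp = A * 1e6 * hr * phi
Vp = 7.6161 * 1e6 * 1160.2 * 0.054385
Vp = 4.8056e+08 m^3


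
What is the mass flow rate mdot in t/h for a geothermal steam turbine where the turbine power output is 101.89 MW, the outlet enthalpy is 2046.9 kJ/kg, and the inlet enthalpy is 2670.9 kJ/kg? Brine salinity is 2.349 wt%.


mdot = P * 1000 / (h_in - h_out)
mdot = 101.89 * 1000 / (2670.9 - 2046.9)
mdot = 163.2853 kg/s
Convert: 163.2853 kg/s * 3.6 = 587.83 t/h
mdot = 587.83 t/h


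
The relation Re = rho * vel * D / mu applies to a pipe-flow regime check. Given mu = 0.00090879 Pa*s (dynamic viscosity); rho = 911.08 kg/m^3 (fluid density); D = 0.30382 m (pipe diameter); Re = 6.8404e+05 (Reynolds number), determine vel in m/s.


vel = Re * mu / (rho * D)
vel = 6.8404e+05 * 0.00090879 / (911.08 * 0.30382)
vel = 2.2458 m/s


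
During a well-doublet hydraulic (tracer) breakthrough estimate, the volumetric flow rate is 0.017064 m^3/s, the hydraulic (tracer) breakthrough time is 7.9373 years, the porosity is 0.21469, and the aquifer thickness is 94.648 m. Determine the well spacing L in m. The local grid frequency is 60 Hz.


L = sqrt(t_bt*365.25*86400*3*Qv / (pi*hr*phi))
L = sqrt(7.9373*365.25*86400*3*0.017064 / (pi*94.648*0.21469))
L = 448.18 m


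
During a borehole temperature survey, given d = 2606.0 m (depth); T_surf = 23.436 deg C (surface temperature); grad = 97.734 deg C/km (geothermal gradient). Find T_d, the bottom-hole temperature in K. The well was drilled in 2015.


T_d = T_surf + grad * d / 1000
T_d = 23.436 + 97.734 * 2606.0 / 1000
T_d = 278.1308 deg C
Convert to K: 278.1308 + 273.15 = 551.28 K
T_d = 551.28 K


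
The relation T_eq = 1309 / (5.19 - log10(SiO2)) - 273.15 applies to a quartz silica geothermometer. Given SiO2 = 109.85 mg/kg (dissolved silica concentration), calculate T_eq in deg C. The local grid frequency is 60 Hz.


T_eq = 1309 / (5.19 - log10(SiO2)) - 273.15
T_eq = 1309 / (5.19 - log10(109.85)) - 273.15
T_eq = 142.51 deg C


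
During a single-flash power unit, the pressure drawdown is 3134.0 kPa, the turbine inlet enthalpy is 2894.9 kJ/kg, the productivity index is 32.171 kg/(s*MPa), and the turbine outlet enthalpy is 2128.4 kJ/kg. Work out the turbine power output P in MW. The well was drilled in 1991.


Step 1: mdot = PI * dP / 1000 = 32.171 * 3134.0 / 1000 = 100.8239 kg/s
Step 2: P = mdot*(h_in - h_out)/1000 = 100.8239*(2894.9 - 2128.4)/1000 = 77.282 MW
P = 77.282 MW


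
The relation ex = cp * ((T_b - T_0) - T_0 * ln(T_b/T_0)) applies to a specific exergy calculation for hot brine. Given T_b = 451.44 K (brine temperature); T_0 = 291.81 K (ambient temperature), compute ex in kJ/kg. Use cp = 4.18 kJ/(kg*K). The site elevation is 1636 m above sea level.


ex = cp * ((T_b - T_0) - T_0 * ln(T_b/T_0))
ex = 4.18 * ((451.44 - 291.81) - 291.81 * ln(451.44/291.81))
ex = 135.02 kJ/kg


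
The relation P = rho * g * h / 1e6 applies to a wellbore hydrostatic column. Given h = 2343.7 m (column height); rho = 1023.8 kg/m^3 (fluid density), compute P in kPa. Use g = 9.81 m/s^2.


P = rho * g * h / 1e6
P = 1023.8 * 9.81 * 2343.7 / 1e6
P = 23.53890 MPa
Convert: 23.53890 MPa * 1000.0 = 23539 kPa
P = 23539 kPa


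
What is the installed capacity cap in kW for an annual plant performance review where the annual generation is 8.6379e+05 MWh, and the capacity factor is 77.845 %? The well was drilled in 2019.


cap = E_a / (CF/100 * 8760)
cap = 8.6379e+05 / (77.845/100 * 8760)
cap = 126.6699 MW
Convert: 126.6699 MW * 1000.0 = 1.2667e+05 kW
cap = 1.2667e+05 kW


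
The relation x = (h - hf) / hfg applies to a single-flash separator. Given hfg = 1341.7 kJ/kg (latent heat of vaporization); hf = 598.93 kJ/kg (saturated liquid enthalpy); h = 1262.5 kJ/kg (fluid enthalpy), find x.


x = (h - hf) / hfg
x = (1262.5 - 598.93) / 1341.7
x = 0.49457


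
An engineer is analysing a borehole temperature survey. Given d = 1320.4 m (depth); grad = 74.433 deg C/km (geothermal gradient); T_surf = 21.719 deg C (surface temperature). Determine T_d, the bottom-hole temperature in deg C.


T_d = T_surf + grad * d / 1000
T_d = 21.719 + 74.433 * 1320.4 / 1000
T_d = 120.00 deg C


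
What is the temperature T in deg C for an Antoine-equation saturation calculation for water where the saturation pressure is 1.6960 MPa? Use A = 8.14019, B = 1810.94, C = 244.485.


T = B / (A - log10(P_sat * 760 / 0.101325)) - C
T = 1810.94 / (8.14019 - log10(1.6960 * 760 / 0.101325)) - 244.485
T = 204.25 deg C


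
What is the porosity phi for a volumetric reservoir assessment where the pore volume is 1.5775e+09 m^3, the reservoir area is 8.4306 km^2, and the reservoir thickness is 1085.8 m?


phi = Vp / (A * 1e6 * hr)
phi = 1.5775e+09 / (8.4306 * 1e6 * 1085.8)
phi = 0.17233


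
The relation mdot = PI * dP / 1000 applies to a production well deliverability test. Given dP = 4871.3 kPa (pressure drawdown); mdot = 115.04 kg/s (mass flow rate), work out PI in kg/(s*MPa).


PI = mdot * 1000 / dP
PI = 115.04 * 1000 / 4871.3
PI = 23.616 kg/(s*MPa)


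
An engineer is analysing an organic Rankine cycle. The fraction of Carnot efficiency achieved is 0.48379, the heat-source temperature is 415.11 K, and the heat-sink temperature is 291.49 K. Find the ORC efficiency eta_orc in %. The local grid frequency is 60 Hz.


eta_orc = (1 - Tc/Th) * f * 100
eta_orc = (1 - 291.49/415.11) * 0.48379 * 100
eta_orc = 14.407 %


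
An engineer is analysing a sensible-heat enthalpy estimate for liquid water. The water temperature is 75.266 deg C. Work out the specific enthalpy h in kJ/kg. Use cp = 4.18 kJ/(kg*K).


h = cp * T
h = 4.18 * 75.266
h = 314.61 kJ/kg


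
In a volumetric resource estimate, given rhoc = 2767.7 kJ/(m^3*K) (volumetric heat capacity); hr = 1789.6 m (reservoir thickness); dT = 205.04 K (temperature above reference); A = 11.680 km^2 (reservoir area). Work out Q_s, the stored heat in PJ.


Step 1: Vr = A*1e6*hr = 11.68*1e6*1789.6 = 2.090253e+10 m^3
Step 2: Q_s = Vr*rhoc*dT/1e12 = 2.090253e+10*2767.7*205.04/1e12 = 11862 PJ
Q_s = 11862 PJ


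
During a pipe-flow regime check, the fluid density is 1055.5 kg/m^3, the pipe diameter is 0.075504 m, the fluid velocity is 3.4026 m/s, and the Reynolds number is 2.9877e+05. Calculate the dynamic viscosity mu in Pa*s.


mu = rho * vel * D / Re
mu = 1055.5 * 3.4026 * 0.075504 / 2.9877e+05
mu = 0.00090762 Pa*s


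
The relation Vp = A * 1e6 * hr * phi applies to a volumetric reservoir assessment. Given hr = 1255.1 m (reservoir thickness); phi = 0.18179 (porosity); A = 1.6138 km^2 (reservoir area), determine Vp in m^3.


Vp = A * 1e6 * hr * phi
Vp = 1.6138 * 1e6 * 1255.1 * 0.18179
Vp = 3.6821e+08 m^3


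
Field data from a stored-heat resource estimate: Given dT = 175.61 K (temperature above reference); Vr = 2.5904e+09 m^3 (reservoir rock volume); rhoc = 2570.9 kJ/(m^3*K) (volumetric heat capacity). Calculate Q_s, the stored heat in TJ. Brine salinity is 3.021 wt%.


Q_s = Vr * rhoc * dT / 1e12
Q_s = 2.5904e+09 * 2570.9 * 175.61 / 1e12
Q_s = 1169.503 PJ
Convert: 1169.503 PJ * 1000.0 = 1.1695e+06 TJ
Q_s = 1.1695e+06 TJ


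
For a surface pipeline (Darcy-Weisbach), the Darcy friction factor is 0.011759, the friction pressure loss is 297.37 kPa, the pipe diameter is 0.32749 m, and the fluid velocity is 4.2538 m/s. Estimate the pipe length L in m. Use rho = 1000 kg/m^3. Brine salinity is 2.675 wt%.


L = dP*1000*D / (f*rho*vel^2/2)
L = 297.37*1000*0.32749 / (0.011759*1000*4.2538^2/2)
L = 915.38 m


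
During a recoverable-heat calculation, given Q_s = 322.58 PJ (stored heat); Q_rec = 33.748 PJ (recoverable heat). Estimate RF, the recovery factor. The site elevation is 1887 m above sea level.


RF = Q_rec / Q_s
RF = 33.748 / 322.58
RF = 0.10462


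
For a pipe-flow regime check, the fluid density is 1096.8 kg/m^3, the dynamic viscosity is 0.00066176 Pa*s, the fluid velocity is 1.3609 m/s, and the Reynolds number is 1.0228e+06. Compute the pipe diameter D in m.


D = Re * mu / (rho * vel)
D = 1.0228e+06 * 0.00066176 / (1096.8 * 1.3609)
D = 0.45346 m


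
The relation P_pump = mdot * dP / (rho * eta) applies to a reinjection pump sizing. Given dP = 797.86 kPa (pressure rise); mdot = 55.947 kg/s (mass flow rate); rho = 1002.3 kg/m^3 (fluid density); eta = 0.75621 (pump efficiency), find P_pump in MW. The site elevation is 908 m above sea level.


P_pump = mdot * dP / (rho * eta)
P_pump = 55.947 * 797.86 / (1002.3 * 0.75621)
P_pump = 58.89296 kW
Convert: 58.89296 kW * 0.001 = 0.058893 MW
P_pump = 0.058893 MW


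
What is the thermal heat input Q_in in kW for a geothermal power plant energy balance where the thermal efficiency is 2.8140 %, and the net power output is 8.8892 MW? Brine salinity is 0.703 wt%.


Q_in = W_net / (eta / 100)
Q_in = 8.8892 / (2.8140 / 100)
Q_in = 315.8920 MW
Convert: 315.8920 MW * 1000.0 = 3.1589e+05 kW
Q_in = 3.1589e+05 kW


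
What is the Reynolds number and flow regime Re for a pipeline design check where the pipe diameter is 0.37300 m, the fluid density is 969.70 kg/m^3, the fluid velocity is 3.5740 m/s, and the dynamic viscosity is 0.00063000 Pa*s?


Step 1: Re = rho*vel*D/mu = 969.7*3.574*0.373/0.00063 = 2.0519e+06
Step 2: Re = 2.0519e+06 > 4000, so flow is turbulent.
Re = 2.0519e+06 (turbulent)


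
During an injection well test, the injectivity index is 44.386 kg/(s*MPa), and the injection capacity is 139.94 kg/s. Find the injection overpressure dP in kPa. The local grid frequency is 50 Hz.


dP = mdot * 1000 / II
dP = 139.94 * 1000 / 44.386
dP = 3152.8 kPa


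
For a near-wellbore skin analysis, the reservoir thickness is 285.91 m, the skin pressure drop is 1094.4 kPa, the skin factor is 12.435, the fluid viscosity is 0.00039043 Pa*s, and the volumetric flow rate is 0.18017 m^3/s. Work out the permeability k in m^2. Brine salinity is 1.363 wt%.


k = S*q*mu / (2*pi*dP_s*1000*hr)
k = 12.435*0.18017*0.00039043 / (2*pi*1094.4*1000*285.91)
k = 4.4492e-13 m^2


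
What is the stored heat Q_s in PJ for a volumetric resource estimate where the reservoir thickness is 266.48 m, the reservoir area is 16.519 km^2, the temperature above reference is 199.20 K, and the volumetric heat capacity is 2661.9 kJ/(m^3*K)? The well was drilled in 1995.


Step 1: Vr = A*1e6*hr = 16.519*1e6*266.48 = 4.401983e+09 m^3
Step 2: Q_s = Vr*rhoc*dT/1e12 = 4.401983e+09*2661.9*199.2/1e12 = 2334.2 PJ
Q_s = 2334.2 PJ


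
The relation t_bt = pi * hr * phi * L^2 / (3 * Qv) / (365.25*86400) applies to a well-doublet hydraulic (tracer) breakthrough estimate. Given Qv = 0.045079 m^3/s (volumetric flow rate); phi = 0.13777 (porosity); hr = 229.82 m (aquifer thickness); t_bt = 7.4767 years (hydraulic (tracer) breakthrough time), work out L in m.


L = sqrt(t_bt*365.25*86400*3*Qv / (pi*hr*phi))
L = sqrt(7.4767*365.25*86400*3*0.045079 / (pi*229.82*0.13777))
L = 566.38 m


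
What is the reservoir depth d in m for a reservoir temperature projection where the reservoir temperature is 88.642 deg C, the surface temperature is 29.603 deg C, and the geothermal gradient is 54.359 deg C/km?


d = (T_res - T_surf) / grad * 1000
d = (88.642 - 29.603) / 54.359 * 1000
d = 1086.1 m


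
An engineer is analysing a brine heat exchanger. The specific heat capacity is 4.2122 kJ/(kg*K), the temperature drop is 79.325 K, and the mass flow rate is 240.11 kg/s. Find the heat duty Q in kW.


Q = mdot * cp * dT / 1000
Q = 240.11 * 4.2122 * 79.325 / 1000
Q = 80.22862 MW
Convert: 80.22862 MW * 1000.0 = 80229 kW
Q = 80229 kW


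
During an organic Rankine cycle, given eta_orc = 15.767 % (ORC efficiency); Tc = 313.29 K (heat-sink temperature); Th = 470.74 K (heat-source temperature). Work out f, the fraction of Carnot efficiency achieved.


f = (eta_orc/100) / (1 - Tc/Th)
f = (15.767/100) / (1 - 313.29/470.74)
f = 0.47140


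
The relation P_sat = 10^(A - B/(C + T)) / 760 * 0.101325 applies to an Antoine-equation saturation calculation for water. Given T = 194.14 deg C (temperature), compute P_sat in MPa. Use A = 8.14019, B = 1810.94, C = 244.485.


P_sat = 10^(A - B/(C + T)) / 760 * 0.101325
P_sat = 10^(8.14019 - 1810.94/(244.485 + 194.14)) / 760 * 0.101325
P_sat = 1.3690 MPa


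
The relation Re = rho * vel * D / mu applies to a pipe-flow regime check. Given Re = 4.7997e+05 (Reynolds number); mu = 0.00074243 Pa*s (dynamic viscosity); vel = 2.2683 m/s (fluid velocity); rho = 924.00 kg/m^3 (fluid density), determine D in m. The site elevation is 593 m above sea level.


D = Re * mu / (rho * vel)
D = 4.7997e+05 * 0.00074243 / (924.00 * 2.2683)
D = 0.17002 m


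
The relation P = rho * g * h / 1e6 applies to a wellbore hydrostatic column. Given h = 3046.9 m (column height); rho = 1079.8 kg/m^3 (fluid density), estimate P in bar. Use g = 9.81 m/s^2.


P = rho * g * h / 1e6
P = 1079.8 * 9.81 * 3046.9 / 1e6
P = 32.27532 MPa
Convert: 32.27532 MPa * 10.0 = 322.75 bar
P = 322.75 bar


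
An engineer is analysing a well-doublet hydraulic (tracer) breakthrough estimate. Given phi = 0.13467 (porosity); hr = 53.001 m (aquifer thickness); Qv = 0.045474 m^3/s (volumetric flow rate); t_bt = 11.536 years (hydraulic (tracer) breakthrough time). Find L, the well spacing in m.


L = sqrt(t_bt*365.25*86400*3*Qv / (pi*hr*phi))
L = sqrt(11.536*365.25*86400*3*0.045474 / (pi*53.001*0.13467))
L = 1488.2 m


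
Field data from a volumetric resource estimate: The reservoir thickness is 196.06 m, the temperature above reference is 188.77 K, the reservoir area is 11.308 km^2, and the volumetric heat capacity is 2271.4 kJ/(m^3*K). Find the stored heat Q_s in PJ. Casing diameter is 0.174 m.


Step 1: Vr = A*1e6*hr = 11.308*1e6*196.06 = 2.217046e+09 m^3
Step 2: Q_s = Vr*rhoc*dT/1e12 = 2.217046e+09*2271.4*188.77/1e12 = 950.61 PJ
Q_s = 950.61 PJ


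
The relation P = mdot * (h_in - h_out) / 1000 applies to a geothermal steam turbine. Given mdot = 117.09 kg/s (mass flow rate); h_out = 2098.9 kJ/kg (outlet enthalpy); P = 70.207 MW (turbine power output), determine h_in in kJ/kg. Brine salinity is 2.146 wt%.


h_in = h_out + P * 1000 / mdot
h_in = 2098.9 + 70.207 * 1000 / 117.09
h_in = 2698.5 kJ/kg


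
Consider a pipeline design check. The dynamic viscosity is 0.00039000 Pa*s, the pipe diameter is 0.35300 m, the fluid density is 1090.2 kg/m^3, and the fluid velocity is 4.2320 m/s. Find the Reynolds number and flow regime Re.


Step 1: Re = rho*vel*D/mu = 1090.2*4.232*0.353/0.00039 = 4.1760e+06
Step 2: Re = 4.1760e+06 > 4000, so flow is turbulent.
Re = 4.1760e+06 (turbulent)


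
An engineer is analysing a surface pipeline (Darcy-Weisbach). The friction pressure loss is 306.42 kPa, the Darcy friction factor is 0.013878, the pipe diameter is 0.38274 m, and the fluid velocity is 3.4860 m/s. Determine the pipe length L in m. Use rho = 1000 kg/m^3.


L = dP*1000*D / (f*rho*vel^2/2)
L = 306.42*1000*0.38274 / (0.013878*1000*3.4860^2/2)
L = 1390.8 m


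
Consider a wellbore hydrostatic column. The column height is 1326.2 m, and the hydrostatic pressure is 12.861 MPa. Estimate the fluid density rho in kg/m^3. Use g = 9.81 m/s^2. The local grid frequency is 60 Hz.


rho = P * 1e6 / (g * h)
rho = 12.861 * 1e6 / (9.81 * 1326.2)
rho = 988.55 kg/m^3


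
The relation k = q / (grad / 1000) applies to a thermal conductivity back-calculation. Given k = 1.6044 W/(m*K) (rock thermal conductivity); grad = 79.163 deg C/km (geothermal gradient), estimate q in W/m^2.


q = k * grad / 1000
q = 1.6044 * 79.163 / 1000
q = 0.12701 W/m^2


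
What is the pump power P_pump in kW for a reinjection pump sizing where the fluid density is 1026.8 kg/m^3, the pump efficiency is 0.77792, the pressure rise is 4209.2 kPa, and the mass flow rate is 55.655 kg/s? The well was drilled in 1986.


P_pump = mdot * dP / (rho * eta)
P_pump = 55.655 * 4209.2 / (1026.8 * 0.77792)
P_pump = 293.28 kW


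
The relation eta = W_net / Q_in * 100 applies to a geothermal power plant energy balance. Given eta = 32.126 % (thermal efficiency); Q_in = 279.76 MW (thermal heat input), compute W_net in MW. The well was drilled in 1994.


W_net = eta / 100 * Q_in
W_net = 32.126 / 100 * 279.76
W_net = 89.876 MW


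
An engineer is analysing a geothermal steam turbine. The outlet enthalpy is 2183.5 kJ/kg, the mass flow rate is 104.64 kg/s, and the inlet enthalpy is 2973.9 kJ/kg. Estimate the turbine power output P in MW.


P = mdot * (h_in - h_out) / 1000
P = 104.64 * (2973.9 - 2183.5) / 1000
P = 82.707 MW


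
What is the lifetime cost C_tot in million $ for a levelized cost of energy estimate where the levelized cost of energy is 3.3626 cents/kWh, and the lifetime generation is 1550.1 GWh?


C_tot = LCOE / 100 * E_tot
C_tot = 3.3626 / 100 * 1550.1
C_tot = 52.124 million $


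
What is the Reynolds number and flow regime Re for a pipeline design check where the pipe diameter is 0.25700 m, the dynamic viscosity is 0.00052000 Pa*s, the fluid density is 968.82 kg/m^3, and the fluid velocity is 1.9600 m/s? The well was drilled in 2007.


Step 1: Re = rho*vel*D/mu = 968.82*1.96*0.257/0.00052 = 9.3849e+05
Step 2: Re = 9.3849e+05 > 4000, so flow is turbulent.
Re = 9.3849e+05 (turbulent)


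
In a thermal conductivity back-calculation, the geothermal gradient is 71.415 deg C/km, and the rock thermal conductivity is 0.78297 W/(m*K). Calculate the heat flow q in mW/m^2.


q = k * grad / 1000
q = 0.78297 * 71.415 / 1000
q = 0.05591580 W/m^2
Convert: 0.05591580 W/m^2 * 1000.0 = 55.916 mW/m^2
q = 55.916 mW/m^2


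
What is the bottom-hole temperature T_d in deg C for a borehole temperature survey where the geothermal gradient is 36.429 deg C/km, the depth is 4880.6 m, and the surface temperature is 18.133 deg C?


T_d = T_surf + grad * d / 1000
T_d = 18.133 + 36.429 * 4880.6 / 1000
T_d = 195.93 deg C


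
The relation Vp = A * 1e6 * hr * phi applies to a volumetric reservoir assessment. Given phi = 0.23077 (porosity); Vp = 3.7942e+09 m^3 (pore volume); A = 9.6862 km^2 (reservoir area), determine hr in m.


hr = Vp / (A * 1e6 * phi)
hr = 3.7942e+09 / (9.6862 * 1e6 * 0.23077)
hr = 1697.4 m


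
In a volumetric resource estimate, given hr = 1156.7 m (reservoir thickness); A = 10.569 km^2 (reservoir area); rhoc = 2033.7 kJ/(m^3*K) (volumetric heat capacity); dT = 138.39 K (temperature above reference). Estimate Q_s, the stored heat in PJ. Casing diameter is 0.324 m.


Step 1: Vr = A*1e6*hr = 10.569*1e6*1156.7 = 1.222516e+10 m^3
Step 2: Q_s = Vr*rhoc*dT/1e12 = 1.222516e+10*2033.7*138.39/1e12 = 3440.7 PJ
Q_s = 3440.7 PJ


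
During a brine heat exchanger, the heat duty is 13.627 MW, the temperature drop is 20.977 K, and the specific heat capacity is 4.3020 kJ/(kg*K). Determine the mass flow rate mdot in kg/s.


mdot = Q * 1000 / (cp * dT)
mdot = 13.627 * 1000 / (4.3020 * 20.977)
mdot = 151.00 kg/s


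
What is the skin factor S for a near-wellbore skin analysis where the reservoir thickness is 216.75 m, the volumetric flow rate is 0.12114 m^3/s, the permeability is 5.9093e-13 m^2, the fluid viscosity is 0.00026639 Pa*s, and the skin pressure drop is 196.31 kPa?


S = dP_s * 1000 * 2*pi*k*hr / (q*mu)
S = 196.31 * 1000 * 2*pi*5.9093e-13*216.75 / (0.12114*0.00026639)
S = 4.8957


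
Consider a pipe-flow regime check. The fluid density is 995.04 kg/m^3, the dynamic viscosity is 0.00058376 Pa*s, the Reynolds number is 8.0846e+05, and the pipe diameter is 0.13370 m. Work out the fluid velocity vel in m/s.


vel = Re * mu / (rho * D)
vel = 8.0846e+05 * 0.00058376 / (995.04 * 0.13370)
vel = 3.5475 m/s


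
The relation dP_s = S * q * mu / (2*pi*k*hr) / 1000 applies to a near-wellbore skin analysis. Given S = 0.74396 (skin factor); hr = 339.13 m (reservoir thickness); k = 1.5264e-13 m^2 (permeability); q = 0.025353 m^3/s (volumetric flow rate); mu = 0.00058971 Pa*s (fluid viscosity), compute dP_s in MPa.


dP_s = S * q * mu / (2*pi*k*hr) / 1000
dP_s = 0.74396 * 0.025353 * 0.00058971 / (2*pi*1.5264e-13*339.13) / 1000
dP_s = 34.19818 kPa
Convert: 34.19818 kPa * 0.001 = 0.034198 MPa
dP_s = 0.034198 MPa


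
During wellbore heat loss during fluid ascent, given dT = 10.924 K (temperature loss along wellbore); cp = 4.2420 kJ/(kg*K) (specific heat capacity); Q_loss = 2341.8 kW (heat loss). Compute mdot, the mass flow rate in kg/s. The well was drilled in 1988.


mdot = Q_loss / (cp * dT)
mdot = 2341.8 / (4.2420 * 10.924)
mdot = 50.536 kg/s


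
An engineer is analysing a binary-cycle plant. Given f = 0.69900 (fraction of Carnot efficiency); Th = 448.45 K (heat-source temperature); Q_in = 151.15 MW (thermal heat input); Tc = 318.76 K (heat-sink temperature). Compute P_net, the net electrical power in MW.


Step 1: eta = (1 - Tc/Th)*f = (1 - 318.76/448.45)*0.699 = 0.2021481
Step 2: P_net = eta * Q_in = 0.2021481 * 151.15 = 30.555 MW
P_net = 30.555 MW


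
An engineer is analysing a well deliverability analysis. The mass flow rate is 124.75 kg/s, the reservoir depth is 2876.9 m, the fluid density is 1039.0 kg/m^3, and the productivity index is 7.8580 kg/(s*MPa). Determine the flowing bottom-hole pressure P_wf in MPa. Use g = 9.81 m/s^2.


Step 1: P_i = rho*g*h/1e6 = 1039.0*9.81*2876.9/1e6 = 29.32306 MPa
Step 2: P_wf = P_i - mdot/PI = 29.32306 - 124.75/7.858 = 13.448 MPa
P_wf = 13.448 MPa


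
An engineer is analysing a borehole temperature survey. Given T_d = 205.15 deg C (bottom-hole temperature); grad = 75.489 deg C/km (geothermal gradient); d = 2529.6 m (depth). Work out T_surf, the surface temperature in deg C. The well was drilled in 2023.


T_surf = T_d - grad * d / 1000
T_surf = 205.15 - 75.489 * 2529.6 / 1000
T_surf = 14.193 deg C


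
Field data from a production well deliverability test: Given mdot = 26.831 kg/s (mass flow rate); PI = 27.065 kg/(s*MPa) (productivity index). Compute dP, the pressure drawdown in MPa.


dP = mdot * 1000 / PI
dP = 26.831 * 1000 / 27.065
dP = 991.3541 kPa
Convert: 991.3541 kPa * 0.001 = 0.99135 MPa
dP = 0.99135 MPa


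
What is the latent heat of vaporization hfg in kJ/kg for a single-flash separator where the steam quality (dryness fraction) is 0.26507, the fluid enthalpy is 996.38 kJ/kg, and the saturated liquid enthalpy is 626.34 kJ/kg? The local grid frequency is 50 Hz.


hfg = (h - hf) / x
hfg = (996.38 - 626.34) / 0.26507
hfg = 1396.0 kJ/kg


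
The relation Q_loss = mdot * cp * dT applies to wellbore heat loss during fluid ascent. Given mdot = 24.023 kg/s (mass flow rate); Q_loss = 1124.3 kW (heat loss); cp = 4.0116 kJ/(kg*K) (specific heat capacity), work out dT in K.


dT = Q_loss / (mdot * cp)
dT = 1124.3 / (24.023 * 4.0116)
dT = 11.666 K


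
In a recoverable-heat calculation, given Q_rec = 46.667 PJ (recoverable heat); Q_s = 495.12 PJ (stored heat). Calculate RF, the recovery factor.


RF = Q_rec / Q_s
RF = 46.667 / 495.12
RF = 0.094254


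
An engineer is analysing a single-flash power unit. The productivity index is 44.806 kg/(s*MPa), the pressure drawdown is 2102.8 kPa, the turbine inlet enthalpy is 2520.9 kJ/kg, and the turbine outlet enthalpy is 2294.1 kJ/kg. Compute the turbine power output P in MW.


Step 1: mdot = PI * dP / 1000 = 44.806 * 2102.8 / 1000 = 94.21806 kg/s
Step 2: P = mdot*(h_in - h_out)/1000 = 94.21806*(2520.9 - 2294.1)/1000 = 21.369 MW
P = 21.369 MW


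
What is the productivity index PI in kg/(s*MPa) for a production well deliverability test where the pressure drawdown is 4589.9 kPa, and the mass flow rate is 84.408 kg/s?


PI = mdot * 1000 / dP
PI = 84.408 * 1000 / 4589.9
PI = 18.390 kg/(s*MPa)


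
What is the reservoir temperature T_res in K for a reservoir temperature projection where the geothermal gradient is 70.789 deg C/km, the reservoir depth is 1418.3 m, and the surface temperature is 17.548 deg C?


T_res = T_surf + grad * d / 1000
T_res = 17.548 + 70.789 * 1418.3 / 1000
T_res = 117.9480 deg C
Convert to K: 117.9480 + 273.15 = 391.10 K
T_res = 391.10 K


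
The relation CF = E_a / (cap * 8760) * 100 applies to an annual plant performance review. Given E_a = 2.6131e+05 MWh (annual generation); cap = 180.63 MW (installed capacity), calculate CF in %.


CF = E_a / (cap * 8760) * 100
CF = 2.6131e+05 / (180.63 * 8760) * 100
CF = 16.514 %


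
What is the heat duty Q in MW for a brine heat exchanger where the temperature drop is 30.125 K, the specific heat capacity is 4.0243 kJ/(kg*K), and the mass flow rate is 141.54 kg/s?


Q = mdot * cp * dT / 1000
Q = 141.54 * 4.0243 * 30.125 / 1000
Q = 17.159 MW


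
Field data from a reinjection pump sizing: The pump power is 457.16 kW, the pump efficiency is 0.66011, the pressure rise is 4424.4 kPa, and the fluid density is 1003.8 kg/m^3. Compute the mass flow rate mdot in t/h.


mdot = P_pump * rho * eta / dP
mdot = 457.16 * 1003.8 * 0.66011 / 4424.4
mdot = 68.46638 kg/s
Convert: 68.46638 kg/s * 3.6 = 246.48 t/h
mdot = 246.48 t/h


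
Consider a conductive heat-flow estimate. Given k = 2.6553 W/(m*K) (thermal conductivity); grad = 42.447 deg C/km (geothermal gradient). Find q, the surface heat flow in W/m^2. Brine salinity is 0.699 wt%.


q = k * grad / 1000
q = 2.6553 * 42.447 / 1000
q = 0.11271 W/m^2


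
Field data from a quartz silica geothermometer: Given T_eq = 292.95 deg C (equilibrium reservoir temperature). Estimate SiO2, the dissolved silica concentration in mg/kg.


SiO2 = 10^(5.19 - 1309/(T_eq + 273.15))
SiO2 = 10^(5.19 - 1309/(292.95 + 273.15))
SiO2 = 754.55 mg/kg


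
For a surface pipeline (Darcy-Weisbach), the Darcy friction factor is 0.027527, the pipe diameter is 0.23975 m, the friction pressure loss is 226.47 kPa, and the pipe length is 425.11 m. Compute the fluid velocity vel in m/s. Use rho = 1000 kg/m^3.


vel = sqrt(dP*1000*2*D / (f*L*rho))
vel = sqrt(226.47*1000*2*0.23975 / (0.027527*425.11*1000))
vel = 3.0463 m/s


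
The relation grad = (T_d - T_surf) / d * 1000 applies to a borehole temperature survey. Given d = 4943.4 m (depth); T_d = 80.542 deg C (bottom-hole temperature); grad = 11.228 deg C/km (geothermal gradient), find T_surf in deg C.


T_surf = T_d - grad * d / 1000
T_surf = 80.542 - 11.228 * 4943.4 / 1000
T_surf = 25.038 deg C


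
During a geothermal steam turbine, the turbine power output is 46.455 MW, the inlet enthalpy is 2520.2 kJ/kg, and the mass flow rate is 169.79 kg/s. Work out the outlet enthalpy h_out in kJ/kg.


h_out = h_in - P * 1000 / mdot
h_out = 2520.2 - 46.455 * 1000 / 169.79
h_out = 2246.6 kJ/kg


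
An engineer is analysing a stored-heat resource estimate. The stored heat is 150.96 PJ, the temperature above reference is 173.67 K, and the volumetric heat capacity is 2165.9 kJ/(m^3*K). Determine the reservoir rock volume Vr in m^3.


Vr = Q_s * 1e12 / (rhoc * dT)
Vr = 150.96 * 1e12 / (2165.9 * 173.67)
Vr = 4.0133e+08 m^3


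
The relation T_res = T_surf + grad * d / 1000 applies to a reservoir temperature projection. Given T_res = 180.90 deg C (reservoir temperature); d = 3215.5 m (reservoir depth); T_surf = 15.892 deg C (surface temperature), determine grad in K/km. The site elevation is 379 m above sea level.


grad = (T_res - T_surf) / d * 1000
grad = (180.90 - 15.892) / 3215.5 * 1000
grad = 51.31644 deg C/km
Convert: 51.31644 deg C/km * 1.0 = 51.316 K/km
grad = 51.316 K/km


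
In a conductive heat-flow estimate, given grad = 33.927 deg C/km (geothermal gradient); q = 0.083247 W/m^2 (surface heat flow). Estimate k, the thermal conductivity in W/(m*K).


k = q * 1000 / grad
k = 0.083247 * 1000 / 33.927
k = 2.4537 W/(m*K)


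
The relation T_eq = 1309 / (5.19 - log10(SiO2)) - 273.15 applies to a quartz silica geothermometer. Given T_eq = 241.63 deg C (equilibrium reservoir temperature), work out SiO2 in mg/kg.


SiO2 = 10^(5.19 - 1309/(T_eq + 273.15))
SiO2 = 10^(5.19 - 1309/(241.63 + 273.15))
SiO2 = 443.78 mg/kg


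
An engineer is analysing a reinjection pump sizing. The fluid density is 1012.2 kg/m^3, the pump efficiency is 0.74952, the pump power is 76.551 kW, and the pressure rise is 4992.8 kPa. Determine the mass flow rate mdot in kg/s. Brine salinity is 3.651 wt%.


mdot = P_pump * rho * eta / dP
mdot = 76.551 * 1012.2 * 0.74952 / 4992.8
mdot = 11.632 kg/s


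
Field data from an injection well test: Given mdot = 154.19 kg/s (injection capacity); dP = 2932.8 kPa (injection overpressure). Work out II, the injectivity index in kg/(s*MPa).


II = mdot * 1000 / dP
II = 154.19 * 1000 / 2932.8
II = 52.574 kg/(s*MPa)


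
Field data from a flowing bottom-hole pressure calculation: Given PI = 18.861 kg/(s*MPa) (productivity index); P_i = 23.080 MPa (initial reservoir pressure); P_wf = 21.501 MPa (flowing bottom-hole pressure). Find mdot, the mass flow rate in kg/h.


mdot = (P_i - P_wf) * PI
mdot = (23.080 - 21.501) * 18.861
mdot = 29.78152 kg/s
Convert: 29.78152 kg/s * 3600.0 = 1.0721e+05 kg/h
mdot = 1.0721e+05 kg/h


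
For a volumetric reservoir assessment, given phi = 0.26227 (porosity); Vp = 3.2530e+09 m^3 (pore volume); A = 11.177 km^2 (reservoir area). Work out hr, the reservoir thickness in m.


hr = Vp / (A * 1e6 * phi)
hr = 3.2530e+09 / (11.177 * 1e6 * 0.26227)
hr = 1109.7 m


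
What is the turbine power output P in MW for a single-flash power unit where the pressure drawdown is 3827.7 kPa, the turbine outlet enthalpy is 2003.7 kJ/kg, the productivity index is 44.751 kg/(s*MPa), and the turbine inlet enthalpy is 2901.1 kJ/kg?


Step 1: mdot = PI * dP / 1000 = 44.751 * 3827.7 / 1000 = 171.2934 kg/s
Step 2: P = mdot*(h_in - h_out)/1000 = 171.2934*(2901.1 - 2003.7)/1000 = 153.72 MW
P = 153.72 MW


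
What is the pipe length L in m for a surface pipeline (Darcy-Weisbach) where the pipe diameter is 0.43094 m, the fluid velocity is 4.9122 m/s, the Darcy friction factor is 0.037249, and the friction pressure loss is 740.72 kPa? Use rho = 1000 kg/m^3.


L = dP*1000*D / (f*rho*vel^2/2)
L = 740.72*1000*0.43094 / (0.037249*1000*4.9122^2/2)
L = 710.29 m


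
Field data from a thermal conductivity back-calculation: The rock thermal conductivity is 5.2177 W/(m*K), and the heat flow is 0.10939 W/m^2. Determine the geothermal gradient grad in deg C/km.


grad = q / k * 1000
grad = 0.10939 / 5.2177 * 1000
grad = 20.965 deg C/km


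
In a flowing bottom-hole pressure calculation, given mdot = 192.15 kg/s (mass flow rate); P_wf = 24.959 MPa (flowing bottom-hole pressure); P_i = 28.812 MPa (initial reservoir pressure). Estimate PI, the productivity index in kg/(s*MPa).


PI = mdot / (P_i - P_wf)
PI = 192.15 / (28.812 - 24.959)
PI = 49.870 kg/(s*MPa)


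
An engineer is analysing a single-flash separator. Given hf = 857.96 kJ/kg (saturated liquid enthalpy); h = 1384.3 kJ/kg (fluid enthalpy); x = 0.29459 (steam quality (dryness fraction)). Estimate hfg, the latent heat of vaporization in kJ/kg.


hfg = (h - hf) / x
hfg = (1384.3 - 857.96) / 0.29459
hfg = 1786.7 kJ/kg


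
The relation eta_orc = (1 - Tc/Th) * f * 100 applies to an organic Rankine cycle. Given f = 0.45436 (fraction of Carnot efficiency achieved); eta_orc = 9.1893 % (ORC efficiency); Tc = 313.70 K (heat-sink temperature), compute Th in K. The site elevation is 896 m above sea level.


Th = Tc / (1 - (eta_orc/100)/f)
Th = 313.70 / (1 - (9.1893/100)/0.45436)
Th = 393.23 K


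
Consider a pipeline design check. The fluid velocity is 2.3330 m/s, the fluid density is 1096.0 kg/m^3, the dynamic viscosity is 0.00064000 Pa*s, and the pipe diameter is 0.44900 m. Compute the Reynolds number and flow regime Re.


Step 1: Re = rho*vel*D/mu = 1096.0*2.333*0.449/0.00064 = 1.7939e+06
Step 2: Re = 1.7939e+06 > 4000, so flow is turbulent.
Re = 1.7939e+06 (turbulent)


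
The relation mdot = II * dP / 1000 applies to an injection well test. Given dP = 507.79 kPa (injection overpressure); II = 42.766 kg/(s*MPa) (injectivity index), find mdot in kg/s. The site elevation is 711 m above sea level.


mdot = II * dP / 1000
mdot = 42.766 * 507.79 / 1000
mdot = 21.716 kg/s


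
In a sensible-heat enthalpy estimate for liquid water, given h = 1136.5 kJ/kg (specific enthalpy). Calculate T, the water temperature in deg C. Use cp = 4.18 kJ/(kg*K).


T = h / cp
T = 1136.5 / 4.18
T = 271.89 deg C


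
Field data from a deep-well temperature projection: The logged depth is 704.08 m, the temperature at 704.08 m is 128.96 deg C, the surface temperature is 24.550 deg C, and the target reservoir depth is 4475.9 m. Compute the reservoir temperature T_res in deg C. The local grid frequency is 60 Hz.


Step 1: grad = (T_d1 - T_surf)/d1 * 1000 = (128.96 - 24.55)/704.08 * 1000 = 148.2928 deg C/km
Step 2: T_res = T_surf + grad*d2/1000 = 24.55 + 148.2928*4475.9/1000 = 688.29 deg C
T_res = 688.29 deg C


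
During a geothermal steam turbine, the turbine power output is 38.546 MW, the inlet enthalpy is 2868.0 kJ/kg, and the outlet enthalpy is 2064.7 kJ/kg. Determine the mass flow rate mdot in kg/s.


mdot = P * 1000 / (h_in - h_out)
mdot = 38.546 * 1000 / (2868.0 - 2064.7)
mdot = 47.985 kg/s


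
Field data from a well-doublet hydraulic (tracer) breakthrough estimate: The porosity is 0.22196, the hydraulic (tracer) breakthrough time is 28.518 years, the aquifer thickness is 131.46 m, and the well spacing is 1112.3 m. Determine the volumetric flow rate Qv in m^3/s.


Qv = pi*hr*phi*L^2 / (3*t_bt*365.25*86400)
Qv = pi*131.46*0.22196*1112.3^2 / (3*28.518*365.25*86400)
Qv = 0.042007 m^3/s


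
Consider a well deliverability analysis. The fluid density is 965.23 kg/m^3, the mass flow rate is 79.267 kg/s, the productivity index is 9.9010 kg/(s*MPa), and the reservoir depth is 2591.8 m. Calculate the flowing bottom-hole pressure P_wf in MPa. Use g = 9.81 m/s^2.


Step 1: P_i = rho*g*h/1e6 = 965.23*9.81*2591.8/1e6 = 24.54151 MPa
Step 2: P_wf = P_i - mdot/PI = 24.54151 - 79.267/9.901 = 16.536 MPa
P_wf = 16.536 MPa
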